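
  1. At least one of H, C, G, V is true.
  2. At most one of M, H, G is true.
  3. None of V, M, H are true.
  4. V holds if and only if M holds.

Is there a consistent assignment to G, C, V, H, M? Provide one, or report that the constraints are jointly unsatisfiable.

G = True, C = False, V = False, H = False, M = False

  (1) {H, C, G, V}: 1 true — at least one ✓
  (2) {M, H, G}: 1 true — at most one ✓
  (3) {V, M, H}: 0 true — none ✓
  (4) V=F, M=F — same ✓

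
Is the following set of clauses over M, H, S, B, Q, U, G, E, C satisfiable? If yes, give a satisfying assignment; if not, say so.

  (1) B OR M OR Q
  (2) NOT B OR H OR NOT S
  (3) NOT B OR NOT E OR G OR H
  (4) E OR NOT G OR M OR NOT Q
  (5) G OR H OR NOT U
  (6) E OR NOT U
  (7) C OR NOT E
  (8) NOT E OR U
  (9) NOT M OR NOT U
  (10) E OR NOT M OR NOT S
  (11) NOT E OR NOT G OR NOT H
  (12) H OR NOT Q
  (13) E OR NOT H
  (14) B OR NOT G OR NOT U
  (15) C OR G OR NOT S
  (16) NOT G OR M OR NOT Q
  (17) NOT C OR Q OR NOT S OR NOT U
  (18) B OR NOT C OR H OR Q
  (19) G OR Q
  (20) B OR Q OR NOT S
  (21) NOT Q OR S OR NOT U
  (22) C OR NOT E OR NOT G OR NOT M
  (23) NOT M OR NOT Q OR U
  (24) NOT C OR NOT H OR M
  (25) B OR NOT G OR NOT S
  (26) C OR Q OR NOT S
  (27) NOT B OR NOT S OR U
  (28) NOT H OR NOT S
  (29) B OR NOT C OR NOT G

Set M = True.
  then (NOT M OR NOT U) forces U = False.
  then (NOT M OR NOT Q OR U) forces Q = False.
  then (NOT E OR U) forces E = False.
  then (E OR NOT M OR NOT S) forces S = False.
  then (E OR NOT H) forces H = False.
  then (G OR Q) forces G = True.
Set B = True.
Set C = True.
All clauses satisfied.

M = True, H = False, S = False, B = True, Q = False, U = False, G = True, E = False, C = True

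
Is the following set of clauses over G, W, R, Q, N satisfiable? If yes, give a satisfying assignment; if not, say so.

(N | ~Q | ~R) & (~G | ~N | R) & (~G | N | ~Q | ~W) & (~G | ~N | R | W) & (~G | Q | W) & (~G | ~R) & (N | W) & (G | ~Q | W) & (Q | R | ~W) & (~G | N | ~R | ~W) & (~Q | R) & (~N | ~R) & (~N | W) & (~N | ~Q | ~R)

Try G = True:
  (~G | ~R) forces R = False.
  (~G | ~N | R) forces N = False.
  (N | W) forces W = True.
  (~G | N | ~Q | ~W) forces Q = False.
  clause (Q | R | ~W) is falsified — backtrack.
So G = False.
Try W = False:
  (N | W) forces N = True.
  clause (~N | W) is falsified — backtrack.
So W = True.
Set R = True.
  then (~N | ~R) forces N = False.
  then (N | ~Q | ~R) forces Q = False.
All clauses satisfied.

G = False, W = True, R = True, Q = False, N = False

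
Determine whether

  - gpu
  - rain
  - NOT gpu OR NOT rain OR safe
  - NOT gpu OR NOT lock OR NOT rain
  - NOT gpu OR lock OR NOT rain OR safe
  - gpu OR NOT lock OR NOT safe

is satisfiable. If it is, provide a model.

Unit clause (gpu) forces gpu = True.
Unit clause (rain) forces rain = True.
In (NOT gpu OR NOT rain OR safe) only safe is left, so safe = True.
In (NOT gpu OR NOT lock OR NOT rain) only NOT lock is left, so lock = False.
Check each clause:
  (gpu): gpu holds.
  (rain): rain holds.
  (NOT gpu OR NOT rain OR safe): safe holds.
  (NOT gpu OR NOT lock OR NOT rain): NOT lock holds.
  (NOT gpu OR lock OR NOT rain OR safe): safe holds.
  (gpu OR NOT lock OR NOT safe): gpu holds.
All clauses satisfied.

lock=F, rain=T, gpu=T, safe=T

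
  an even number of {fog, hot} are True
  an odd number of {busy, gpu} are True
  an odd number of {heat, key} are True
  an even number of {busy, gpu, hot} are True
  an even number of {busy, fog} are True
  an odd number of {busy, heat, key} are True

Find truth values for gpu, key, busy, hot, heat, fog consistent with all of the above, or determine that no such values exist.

The formula is unsatisfiable.

Adding constraints 1, 2, 3, 4, 5, 6 mod 2: every variable appears an even number of times on the left, so the left side is 0.
But the right sides sum to 1 (mod 2). 0 ≠ 1 — the system is inconsistent.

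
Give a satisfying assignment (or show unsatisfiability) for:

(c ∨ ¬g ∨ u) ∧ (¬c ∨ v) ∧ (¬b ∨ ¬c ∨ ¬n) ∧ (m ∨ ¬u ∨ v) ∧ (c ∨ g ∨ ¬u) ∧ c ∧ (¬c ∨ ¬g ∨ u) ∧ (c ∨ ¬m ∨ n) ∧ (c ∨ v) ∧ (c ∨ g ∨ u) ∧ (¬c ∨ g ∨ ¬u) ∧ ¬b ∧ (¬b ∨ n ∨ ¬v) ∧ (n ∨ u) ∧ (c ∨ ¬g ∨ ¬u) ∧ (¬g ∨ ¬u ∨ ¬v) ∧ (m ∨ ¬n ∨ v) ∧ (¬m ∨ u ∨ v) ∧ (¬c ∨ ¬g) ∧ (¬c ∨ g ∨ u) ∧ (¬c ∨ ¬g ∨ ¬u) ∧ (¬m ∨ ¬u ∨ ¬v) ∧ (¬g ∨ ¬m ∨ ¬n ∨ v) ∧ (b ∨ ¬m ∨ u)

Unsatisfiable — no assignment works.

Case b = True:
  Clause (¬b) is falsified — contradiction.
Case b = False:
  (c) forces c = True.
  (¬c ∨ v) forces v = True.
  (¬c ∨ ¬g) forces g = False.
  (¬c ∨ g ∨ ¬u) forces u = False.
  Clause (¬c ∨ g ∨ u) is falsified — contradiction.
Both cases fail, so the formula is unsatisfiable.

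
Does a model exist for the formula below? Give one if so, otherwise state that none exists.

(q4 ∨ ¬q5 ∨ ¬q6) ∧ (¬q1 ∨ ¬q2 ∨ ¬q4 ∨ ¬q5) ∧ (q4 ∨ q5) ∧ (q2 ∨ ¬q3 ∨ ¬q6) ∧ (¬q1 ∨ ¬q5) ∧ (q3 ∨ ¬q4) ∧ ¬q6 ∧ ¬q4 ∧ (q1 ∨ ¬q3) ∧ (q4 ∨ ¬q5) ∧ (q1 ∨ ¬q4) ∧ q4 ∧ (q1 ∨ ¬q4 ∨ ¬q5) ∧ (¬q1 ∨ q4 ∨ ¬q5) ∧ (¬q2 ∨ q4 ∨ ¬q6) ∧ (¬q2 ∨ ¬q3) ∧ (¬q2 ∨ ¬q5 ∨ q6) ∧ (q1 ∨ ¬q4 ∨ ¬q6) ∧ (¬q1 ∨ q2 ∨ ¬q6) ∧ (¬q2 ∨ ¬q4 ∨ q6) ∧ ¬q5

Unsatisfiable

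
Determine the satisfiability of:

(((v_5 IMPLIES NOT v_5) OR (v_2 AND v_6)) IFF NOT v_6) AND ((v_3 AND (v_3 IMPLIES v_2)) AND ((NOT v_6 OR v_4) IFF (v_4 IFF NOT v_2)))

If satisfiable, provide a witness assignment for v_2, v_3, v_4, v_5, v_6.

v_2 = True; v_3 = True; v_4 = False; v_5 = False; v_6 = False

  ((v_5 IMPLIES NOT v_5) OR (v_2 AND v_6)) IFF NOT v_6 = True
    (v_5 IMPLIES NOT v_5) OR (v_2 AND v_6) = True
      v_5 IMPLIES NOT v_5 = True
        NOT v_5 = True
      v_2 AND v_6 = False
    NOT v_6 = True
  (v_3 AND (v_3 IMPLIES v_2)) AND ((NOT v_6 OR v_4) IFF (v_4 IFF NOT v_2)) = True
    v_3 AND (v_3 IMPLIES v_2) = True
      v_3 IMPLIES v_2 = True
    (NOT v_6 OR v_4) IFF (v_4 IFF NOT v_2) = True
      NOT v_6 OR v_4 = True
        NOT v_6 = True
      v_4 IFF NOT v_2 = True
        NOT v_2 = False
Both conjuncts True, so the formula holds.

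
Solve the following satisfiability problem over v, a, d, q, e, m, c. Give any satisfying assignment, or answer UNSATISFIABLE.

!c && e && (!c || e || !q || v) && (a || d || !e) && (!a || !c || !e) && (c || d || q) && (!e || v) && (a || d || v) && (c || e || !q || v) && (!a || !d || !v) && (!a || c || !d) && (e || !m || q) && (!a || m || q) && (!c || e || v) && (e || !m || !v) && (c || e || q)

Unit clause (!c) forces c = False.
Unit clause (e) forces e = True.
In (!e || v) only v is left, so v = True.
Set a = False.
  then (a || d || !e) forces d = True.
Set q = False.
Set m = False.
All clauses satisfied.

v = True, a = False, d = True, q = False, e = True, m = False, c = False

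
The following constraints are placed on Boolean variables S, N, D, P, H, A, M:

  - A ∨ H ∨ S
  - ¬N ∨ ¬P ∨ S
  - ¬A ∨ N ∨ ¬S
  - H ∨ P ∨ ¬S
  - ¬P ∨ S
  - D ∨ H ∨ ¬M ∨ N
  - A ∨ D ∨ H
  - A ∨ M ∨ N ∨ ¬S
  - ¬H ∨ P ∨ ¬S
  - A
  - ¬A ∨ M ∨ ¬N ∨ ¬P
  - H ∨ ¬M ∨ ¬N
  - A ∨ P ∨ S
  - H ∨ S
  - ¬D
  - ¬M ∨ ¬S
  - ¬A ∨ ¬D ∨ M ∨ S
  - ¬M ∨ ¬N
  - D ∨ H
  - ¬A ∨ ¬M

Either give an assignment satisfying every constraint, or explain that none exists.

S = False, N = True, D = False, P = False, H = True, A = True, M = False

Unit clause (A) forces A = True.
Unit clause (¬D) forces D = False.
In (D ∨ H) only H is left, so H = True.
In (¬A ∨ ¬M) only ¬M is left, so M = False.
Try S = True:
  (¬A ∨ N ∨ ¬S) forces N = True.
  (¬H ∨ P ∨ ¬S) forces P = True.
  clause (¬A ∨ M ∨ ¬N ∨ ¬P) is falsified — backtrack.
So S = False.
  then (¬P ∨ S) forces P = False.
Set N = True.
All clauses satisfied.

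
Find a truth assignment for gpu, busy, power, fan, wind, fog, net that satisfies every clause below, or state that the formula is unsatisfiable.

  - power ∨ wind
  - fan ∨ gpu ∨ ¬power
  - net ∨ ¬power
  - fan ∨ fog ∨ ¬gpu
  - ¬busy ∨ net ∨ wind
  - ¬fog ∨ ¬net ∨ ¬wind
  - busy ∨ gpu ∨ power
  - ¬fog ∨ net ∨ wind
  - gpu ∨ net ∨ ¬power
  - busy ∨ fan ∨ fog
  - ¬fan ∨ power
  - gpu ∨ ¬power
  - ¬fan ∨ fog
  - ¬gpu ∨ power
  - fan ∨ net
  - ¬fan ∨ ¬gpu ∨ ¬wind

gpu = False, busy = True, power = False, fan = False, wind = True, fog = False, net = True

Set gpu = False.
  then (gpu ∨ ¬power) forces power = False.
  then (power ∨ wind) forces wind = True.
  then (busy ∨ gpu ∨ power) forces busy = True.
  then (¬fan ∨ power) forces fan = False.
  then (fan ∨ net) forces net = True.
  then (¬fog ∨ ¬net ∨ ¬wind) forces fog = False.
All clauses satisfied.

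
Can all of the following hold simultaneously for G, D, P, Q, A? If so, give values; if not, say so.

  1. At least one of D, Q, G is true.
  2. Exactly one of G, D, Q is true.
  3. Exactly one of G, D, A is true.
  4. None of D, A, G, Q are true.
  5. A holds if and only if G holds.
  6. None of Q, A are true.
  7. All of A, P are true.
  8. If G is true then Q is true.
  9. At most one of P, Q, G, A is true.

Unsatisfiable — no assignment works.

Case A = True:
  Constraint (4) is violated (A=T) — contradiction.
Case A = False:
  Constraint (7) is violated (A=F) — contradiction.
Both cases fail — unsatisfiable.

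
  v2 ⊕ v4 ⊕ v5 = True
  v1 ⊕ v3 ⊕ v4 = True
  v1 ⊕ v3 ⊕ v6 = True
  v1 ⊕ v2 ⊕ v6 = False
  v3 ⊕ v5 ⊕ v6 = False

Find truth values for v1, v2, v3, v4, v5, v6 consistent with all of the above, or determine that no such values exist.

v1 = False, v2 = False, v3 = True, v4 = False, v5 = True, v6 = False

v2 ⊕ v4 ⊕ v5 = F ⊕ F ⊕ T = True ✓
v1 ⊕ v3 ⊕ v4 = F ⊕ T ⊕ F = True ✓
v1 ⊕ v3 ⊕ v6 = F ⊕ T ⊕ F = True ✓
v1 ⊕ v2 ⊕ v6 = F ⊕ F ⊕ F = False ✓
v3 ⊕ v5 ⊕ v6 = T ⊕ T ⊕ F = False ✓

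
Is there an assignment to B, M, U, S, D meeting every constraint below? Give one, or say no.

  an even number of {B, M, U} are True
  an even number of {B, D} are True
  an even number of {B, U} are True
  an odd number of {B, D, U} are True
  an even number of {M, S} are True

B=T, M=F, U=T, S=F, D=T

{B, M, U}: 2 true → even ✓
{B, D}: 2 true → even ✓
{B, U}: 2 true → even ✓
{B, D, U}: 3 true → odd ✓
{M, S}: 0 true → even ✓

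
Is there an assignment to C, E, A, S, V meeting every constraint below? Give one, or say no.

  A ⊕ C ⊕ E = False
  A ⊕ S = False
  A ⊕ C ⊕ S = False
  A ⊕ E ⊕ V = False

C=F, E=T, A=T, S=T, V=F

A ⊕ C ⊕ E = T ⊕ F ⊕ T = False ✓
A ⊕ S = T ⊕ T = False ✓
A ⊕ C ⊕ S = T ⊕ F ⊕ T = False ✓
A ⊕ E ⊕ V = T ⊕ T ⊕ F = False ✓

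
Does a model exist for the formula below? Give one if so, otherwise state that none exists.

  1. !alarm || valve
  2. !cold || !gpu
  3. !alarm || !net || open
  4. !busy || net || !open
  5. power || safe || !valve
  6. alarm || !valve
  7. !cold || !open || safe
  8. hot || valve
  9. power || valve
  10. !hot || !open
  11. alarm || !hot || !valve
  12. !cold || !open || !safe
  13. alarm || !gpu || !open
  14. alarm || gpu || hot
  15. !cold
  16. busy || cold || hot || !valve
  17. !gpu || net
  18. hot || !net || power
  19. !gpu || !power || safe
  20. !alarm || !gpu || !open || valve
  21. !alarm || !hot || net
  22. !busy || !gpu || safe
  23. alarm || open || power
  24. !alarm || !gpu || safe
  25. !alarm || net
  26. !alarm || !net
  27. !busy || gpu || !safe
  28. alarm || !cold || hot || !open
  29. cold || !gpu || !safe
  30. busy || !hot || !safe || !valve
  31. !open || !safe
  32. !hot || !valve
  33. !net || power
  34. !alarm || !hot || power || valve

Unit clause (!cold) forces cold = False.
Try hot = False:
  (hot || valve) forces valve = True.
  (alarm || !valve) forces alarm = True.
  (busy || cold || hot || !valve) forces busy = True.
  (!alarm || net) forces net = True.
  clause (!alarm || !net) is falsified — backtrack.
So hot = True.
  then (!hot || !open) forces open = False.
  then (!hot || !valve) forces valve = False.
  then (!alarm || valve) forces alarm = False.
  then (power || valve) forces power = True.
Set safe = False.
  then (!gpu || !power || safe) forces gpu = False.
Set net = True.
Set busy = True.
All clauses satisfied.

hot = True, safe = False, net = True, gpu = False, open = False, power = True, valve = False, cold = False, alarm = False, busy = True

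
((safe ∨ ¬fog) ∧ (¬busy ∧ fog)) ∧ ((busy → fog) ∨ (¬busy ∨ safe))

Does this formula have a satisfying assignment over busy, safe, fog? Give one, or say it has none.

busy=F; safe=T; fog=T

  (safe ∨ ¬fog) ∧ (¬busy ∧ fog) = True
    safe ∨ ¬fog = True
      ¬fog = False
    ¬busy ∧ fog = True
      ¬busy = True
  (busy → fog) ∨ (¬busy ∨ safe) = True
    busy → fog = True
    ¬busy ∨ safe = True
      ¬busy = True
Both conjuncts True, so the formula holds.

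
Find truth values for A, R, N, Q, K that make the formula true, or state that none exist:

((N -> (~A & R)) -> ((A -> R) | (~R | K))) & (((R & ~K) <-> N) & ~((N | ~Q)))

A: True, R: True, N: False, Q: True, K: True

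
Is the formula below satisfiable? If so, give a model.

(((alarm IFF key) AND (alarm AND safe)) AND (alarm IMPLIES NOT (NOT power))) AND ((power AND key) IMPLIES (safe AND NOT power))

Case alarm = True: the formula simplifies to ((key AND safe) AND NOT (NOT power)) AND ((power AND key) IMPLIES (safe AND NOT power)).
  power = True: simplifies to (key AND safe) AND NOT key.
    key = True: the conjunct NOT key is False.
    key = False: the conjunct key is False.
  power = False: the conjunct NOT (NOT power) becomes NOT (NOT False) = False.
Case alarm = False: the conjunct alarm is False.
Both cases fail — unsatisfiable.

UNSATISFIABLE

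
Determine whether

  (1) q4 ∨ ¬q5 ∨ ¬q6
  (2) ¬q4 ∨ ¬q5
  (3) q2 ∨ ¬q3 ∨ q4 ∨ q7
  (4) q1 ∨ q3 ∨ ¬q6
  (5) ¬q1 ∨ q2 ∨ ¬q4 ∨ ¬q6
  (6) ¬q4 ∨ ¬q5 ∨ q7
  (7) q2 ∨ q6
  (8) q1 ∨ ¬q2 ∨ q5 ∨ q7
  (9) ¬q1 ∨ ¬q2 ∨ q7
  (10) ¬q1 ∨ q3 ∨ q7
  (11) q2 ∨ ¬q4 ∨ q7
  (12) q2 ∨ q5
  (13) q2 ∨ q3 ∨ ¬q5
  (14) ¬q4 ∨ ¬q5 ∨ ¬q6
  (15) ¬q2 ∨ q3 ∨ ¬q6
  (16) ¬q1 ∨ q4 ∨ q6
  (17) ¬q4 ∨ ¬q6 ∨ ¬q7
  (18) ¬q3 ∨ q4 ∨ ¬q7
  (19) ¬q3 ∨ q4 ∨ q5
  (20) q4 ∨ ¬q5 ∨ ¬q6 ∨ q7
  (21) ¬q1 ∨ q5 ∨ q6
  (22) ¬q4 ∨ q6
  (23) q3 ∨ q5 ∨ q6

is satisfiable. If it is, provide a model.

q1 = False, q2 = True, q3 = False, q4 = False, q5 = True, q6 = False, q7 = False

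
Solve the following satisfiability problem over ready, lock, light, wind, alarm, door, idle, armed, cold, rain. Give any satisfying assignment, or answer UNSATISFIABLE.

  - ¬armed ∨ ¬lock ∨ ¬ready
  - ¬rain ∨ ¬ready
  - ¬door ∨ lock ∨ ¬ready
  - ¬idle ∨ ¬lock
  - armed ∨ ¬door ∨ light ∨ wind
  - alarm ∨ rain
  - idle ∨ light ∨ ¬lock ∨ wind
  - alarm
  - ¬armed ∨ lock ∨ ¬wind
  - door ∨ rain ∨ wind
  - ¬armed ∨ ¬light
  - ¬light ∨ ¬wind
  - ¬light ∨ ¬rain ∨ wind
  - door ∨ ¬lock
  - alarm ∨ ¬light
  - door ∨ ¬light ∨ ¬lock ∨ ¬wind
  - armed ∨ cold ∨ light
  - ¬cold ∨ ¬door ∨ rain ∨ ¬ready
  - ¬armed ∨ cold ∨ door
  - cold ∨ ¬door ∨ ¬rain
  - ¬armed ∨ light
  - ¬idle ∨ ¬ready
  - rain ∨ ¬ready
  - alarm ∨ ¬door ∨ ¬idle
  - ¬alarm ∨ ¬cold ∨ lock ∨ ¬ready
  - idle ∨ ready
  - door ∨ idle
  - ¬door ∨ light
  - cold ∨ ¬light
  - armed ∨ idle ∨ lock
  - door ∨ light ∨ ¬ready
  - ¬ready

Unit clause (alarm) forces alarm = True.
Unit clause (¬ready) forces ready = False.
In (idle ∨ ready) only idle is left, so idle = True.
In (¬idle ∨ ¬lock) only ¬lock is left, so lock = False.
Set light = False.
  then (¬armed ∨ light) forces armed = False.
  then (¬door ∨ light) forces door = False.
  then (armed ∨ cold ∨ light) forces cold = True.
Set wind = False.
  then (door ∨ rain ∨ wind) forces rain = True.
All clauses satisfied.

ready = False; lock = False; light = False; wind = False; alarm = True; door = False; idle = True; armed = False; cold = True; rain = True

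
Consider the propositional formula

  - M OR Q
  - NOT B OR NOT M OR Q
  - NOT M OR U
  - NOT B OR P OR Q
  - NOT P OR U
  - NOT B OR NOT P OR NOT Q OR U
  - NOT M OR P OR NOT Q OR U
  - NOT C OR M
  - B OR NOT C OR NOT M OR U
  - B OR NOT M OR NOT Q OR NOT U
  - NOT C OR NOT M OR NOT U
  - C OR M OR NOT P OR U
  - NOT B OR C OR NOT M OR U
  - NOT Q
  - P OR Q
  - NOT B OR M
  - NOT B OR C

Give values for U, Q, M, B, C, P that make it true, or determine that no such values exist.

Unit clause (NOT Q) forces Q = False.
In (P OR Q) only P is left, so P = True.
In (M OR Q) only M is left, so M = True.
In (NOT B OR NOT M OR Q) only NOT B is left, so B = False.
In (NOT M OR U) only U is left, so U = True.
In (NOT C OR NOT M OR NOT U) only NOT C is left, so C = False.
All clauses satisfied.

U = True, Q = False, M = True, B = False, C = False, P = True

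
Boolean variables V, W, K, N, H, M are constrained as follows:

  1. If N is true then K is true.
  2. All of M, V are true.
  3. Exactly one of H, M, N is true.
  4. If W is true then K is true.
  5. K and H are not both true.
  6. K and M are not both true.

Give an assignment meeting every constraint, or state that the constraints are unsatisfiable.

V: True, W: False, K: False, N: False, H: False, M: True

  (1) N=F ⇒ K: vacuous ✓
  (2) {M, V}: all 2 true ✓
  (3) {H, M, N}: 1 true — exactly one ✓
  (4) W=F ⇒ K: vacuous ✓
  (5) K=F, H=F — not both ✓
  (6) K=F, M=T — not both ✓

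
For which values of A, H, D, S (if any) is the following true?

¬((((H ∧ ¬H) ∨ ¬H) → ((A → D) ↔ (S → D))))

A: False, H: False, D: False, S: True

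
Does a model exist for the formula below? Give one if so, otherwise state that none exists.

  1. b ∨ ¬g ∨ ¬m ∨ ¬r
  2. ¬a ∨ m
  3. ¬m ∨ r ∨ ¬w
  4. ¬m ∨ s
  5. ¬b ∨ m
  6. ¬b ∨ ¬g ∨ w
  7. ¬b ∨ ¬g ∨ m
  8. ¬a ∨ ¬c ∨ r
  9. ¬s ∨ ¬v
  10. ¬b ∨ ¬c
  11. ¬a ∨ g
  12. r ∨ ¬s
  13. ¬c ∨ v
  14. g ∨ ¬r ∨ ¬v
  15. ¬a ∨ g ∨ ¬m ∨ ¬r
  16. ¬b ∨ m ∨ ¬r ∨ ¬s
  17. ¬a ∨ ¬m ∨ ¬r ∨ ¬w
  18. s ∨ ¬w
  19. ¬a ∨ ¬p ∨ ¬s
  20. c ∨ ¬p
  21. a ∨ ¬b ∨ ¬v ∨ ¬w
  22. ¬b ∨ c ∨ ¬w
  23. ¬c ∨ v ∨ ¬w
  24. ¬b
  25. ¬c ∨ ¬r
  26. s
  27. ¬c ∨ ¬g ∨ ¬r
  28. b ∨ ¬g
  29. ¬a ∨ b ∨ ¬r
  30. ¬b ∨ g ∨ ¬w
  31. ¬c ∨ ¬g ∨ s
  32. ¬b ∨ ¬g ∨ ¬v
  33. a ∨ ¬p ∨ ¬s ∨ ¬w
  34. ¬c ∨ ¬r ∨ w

b = False, a = False, s = True, r = True, p = False, g = False, m = False, w = True, v = False, c = False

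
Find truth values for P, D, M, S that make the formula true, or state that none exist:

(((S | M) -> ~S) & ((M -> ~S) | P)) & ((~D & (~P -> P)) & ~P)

Case P = True: the conjunct ~P is False.
Case P = False: the conjunct ~P -> P becomes ~False -> False = False.
Both cases fail — unsatisfiable.

UNSATISFIABLE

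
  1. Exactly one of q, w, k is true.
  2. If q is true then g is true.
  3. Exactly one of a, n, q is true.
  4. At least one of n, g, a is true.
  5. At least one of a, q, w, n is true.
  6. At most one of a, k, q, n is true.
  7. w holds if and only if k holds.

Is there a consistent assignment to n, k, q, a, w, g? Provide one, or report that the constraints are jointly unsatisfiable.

n=F, k=F, q=T, a=F, w=F, g=T

  (1) {q, w, k}: 1 true — exactly one ✓
  (2) q=T ⇒ g: T ✓
  (3) {a, n, q}: 1 true — exactly one ✓
  (4) {n, g, a}: 1 true — at least one ✓
  (5) {a, q, w, n}: 1 true — at least one ✓
  (6) {a, k, q, n}: 1 true — at most one ✓
  (7) w=F, k=F — same ✓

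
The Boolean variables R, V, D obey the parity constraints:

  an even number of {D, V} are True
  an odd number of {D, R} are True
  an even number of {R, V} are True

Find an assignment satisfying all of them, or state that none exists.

Unsatisfiable

Adding constraints 1, 2, 3 mod 2: every variable appears an even number of times on the left, so the left side is 0.
But the right sides sum to 1 (mod 2). 0 ≠ 1 — the system is inconsistent.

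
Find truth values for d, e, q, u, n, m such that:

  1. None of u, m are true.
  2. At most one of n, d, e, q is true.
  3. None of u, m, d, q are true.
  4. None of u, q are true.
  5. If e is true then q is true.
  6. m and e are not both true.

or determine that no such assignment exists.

d: False, e: False, q: False, u: False, n: False, m: False

  (1) {u, m}: 0 true — none ✓
  (2) {n, d, e, q}: 0 true — at most one ✓
  (3) {u, m, d, q}: 0 true — none ✓
  (4) {u, q}: 0 true — none ✓
  (5) e=F ⇒ q: vacuous ✓
  (6) m=F, e=F — not both ✓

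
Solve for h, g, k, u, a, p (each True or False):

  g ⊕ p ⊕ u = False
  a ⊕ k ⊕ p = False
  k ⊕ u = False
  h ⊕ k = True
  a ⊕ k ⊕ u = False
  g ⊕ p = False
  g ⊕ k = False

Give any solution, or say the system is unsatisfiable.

h: True; g: False; k: False; u: False; a: False; p: False

g ⊕ p ⊕ u = F ⊕ F ⊕ F = False ✓
a ⊕ k ⊕ p = F ⊕ F ⊕ F = False ✓
k ⊕ u = F ⊕ F = False ✓
h ⊕ k = T ⊕ F = True ✓
a ⊕ k ⊕ u = F ⊕ F ⊕ F = False ✓
g ⊕ p = F ⊕ F = False ✓
g ⊕ k = F ⊕ F = False ✓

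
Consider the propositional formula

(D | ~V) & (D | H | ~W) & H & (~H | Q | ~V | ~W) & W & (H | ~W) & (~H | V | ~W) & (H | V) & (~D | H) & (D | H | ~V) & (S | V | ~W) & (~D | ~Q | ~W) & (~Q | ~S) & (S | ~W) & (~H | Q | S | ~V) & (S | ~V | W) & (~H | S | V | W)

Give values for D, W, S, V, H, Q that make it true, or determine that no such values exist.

Unsatisfiable — no assignment works.

Case W = True:
  (H) forces H = True.
  (~H | V | ~W) forces V = True.
  (D | ~V) forces D = True.
  (~H | Q | ~V | ~W) forces Q = True.
  Clause (~D | ~Q | ~W) is falsified — contradiction.
Case W = False:
  Clause (W) is falsified — contradiction.
Both cases fail, so the formula is unsatisfiable.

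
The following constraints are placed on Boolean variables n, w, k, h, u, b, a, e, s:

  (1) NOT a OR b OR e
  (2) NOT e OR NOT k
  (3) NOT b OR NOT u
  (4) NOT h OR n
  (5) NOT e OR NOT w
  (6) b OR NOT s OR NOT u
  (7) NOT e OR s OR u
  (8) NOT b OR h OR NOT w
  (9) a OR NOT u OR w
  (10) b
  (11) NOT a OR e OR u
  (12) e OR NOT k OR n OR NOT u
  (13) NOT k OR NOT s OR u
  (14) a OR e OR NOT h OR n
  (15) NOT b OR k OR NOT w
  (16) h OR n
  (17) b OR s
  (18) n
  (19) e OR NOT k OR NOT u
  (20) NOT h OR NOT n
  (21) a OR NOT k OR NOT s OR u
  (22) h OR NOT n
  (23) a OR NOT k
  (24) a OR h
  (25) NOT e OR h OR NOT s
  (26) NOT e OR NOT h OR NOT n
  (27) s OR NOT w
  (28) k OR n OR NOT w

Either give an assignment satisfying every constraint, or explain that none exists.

Case n = True:
  (b) forces b = True.
  (NOT b OR NOT u) forces u = False.
  (NOT h OR NOT n) forces h = False.
  Clause (h OR NOT n) is falsified — contradiction.
Case n = False:
  Clause (n) is falsified — contradiction.
Both cases fail, so the formula is unsatisfiable.

Unsatisfiable — no assignment works.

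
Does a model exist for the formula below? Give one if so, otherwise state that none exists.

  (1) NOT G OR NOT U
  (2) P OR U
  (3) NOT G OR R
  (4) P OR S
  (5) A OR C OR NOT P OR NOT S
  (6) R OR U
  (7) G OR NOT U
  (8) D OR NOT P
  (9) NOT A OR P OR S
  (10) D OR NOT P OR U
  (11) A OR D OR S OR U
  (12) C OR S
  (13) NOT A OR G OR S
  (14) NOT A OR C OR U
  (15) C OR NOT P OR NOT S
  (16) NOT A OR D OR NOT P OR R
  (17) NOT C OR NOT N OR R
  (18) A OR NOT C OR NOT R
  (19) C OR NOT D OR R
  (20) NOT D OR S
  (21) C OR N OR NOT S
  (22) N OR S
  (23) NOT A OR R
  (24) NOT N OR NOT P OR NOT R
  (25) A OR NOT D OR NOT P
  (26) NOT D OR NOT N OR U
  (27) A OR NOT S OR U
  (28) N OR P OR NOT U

Set A = True.
  then (NOT A OR R) forces R = True.
Try C = False:
  (C OR S) forces S = True.
  (NOT A OR C OR U) forces U = True.
  (NOT G OR NOT U) forces G = False.
  clause (G OR NOT U) is falsified — backtrack.
So C = True.
Try U = True:
  (NOT G OR NOT U) forces G = False.
  clause (G OR NOT U) is falsified — backtrack.
So U = False.
  then (P OR U) forces P = True.
  then (D OR NOT P) forces D = True.
  then (NOT D OR S) forces S = True.
  then (NOT N OR NOT P OR NOT R) forces N = False.
Set G = True.
All clauses satisfied.

A=T, C=T, U=F, D=T, N=F, S=T, R=T, P=T, G=T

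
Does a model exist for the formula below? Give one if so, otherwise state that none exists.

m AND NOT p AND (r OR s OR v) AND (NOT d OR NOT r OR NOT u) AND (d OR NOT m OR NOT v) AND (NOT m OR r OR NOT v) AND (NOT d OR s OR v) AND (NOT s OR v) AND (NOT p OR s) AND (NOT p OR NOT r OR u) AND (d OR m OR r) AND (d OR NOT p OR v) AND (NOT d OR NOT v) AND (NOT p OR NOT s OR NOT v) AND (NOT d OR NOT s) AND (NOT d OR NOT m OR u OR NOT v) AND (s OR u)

Unit clause (m) forces m = True.
Unit clause (NOT p) forces p = False.
Try d = True:
  (NOT d OR NOT v) forces v = False.
  (NOT d OR s OR v) forces s = True.
  clause (NOT s OR v) is falsified — backtrack.
So d = False.
  then (d OR NOT m OR NOT v) forces v = False.
  then (NOT s OR v) forces s = False.
  then (s OR u) forces u = True.
  then (r OR s OR v) forces r = True.
All clauses satisfied.

d = False, p = False, m = True, s = False, r = True, v = False, u = True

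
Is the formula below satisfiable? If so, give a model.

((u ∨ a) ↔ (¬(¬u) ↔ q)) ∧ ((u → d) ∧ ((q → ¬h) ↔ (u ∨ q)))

u=F, q=T, a=F, d=F, h=F

  (u ∨ a) ↔ (¬(¬u) ↔ q) = True
    u ∨ a = False
    ¬(¬u) ↔ q = False
      ¬(¬u) = False
        ¬u = True
  (u → d) ∧ ((q → ¬h) ↔ (u ∨ q)) = True
    u → d = True
    (q → ¬h) ↔ (u ∨ q) = True
      q → ¬h = True
        ¬h = True
      u ∨ q = True
Both conjuncts True, so the formula holds.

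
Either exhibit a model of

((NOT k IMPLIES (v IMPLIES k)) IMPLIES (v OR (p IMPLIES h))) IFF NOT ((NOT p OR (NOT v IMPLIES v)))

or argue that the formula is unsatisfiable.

p = True, v = False, h = True, k = True

  ((NOT k IMPLIES (v IMPLIES k)) IMPLIES (v OR (p IMPLIES h))) IFF NOT ((NOT p OR (NOT v IMPLIES v))) = True
    (NOT k IMPLIES (v IMPLIES k)) IMPLIES (v OR (p IMPLIES h)) = True
      NOT k IMPLIES (v IMPLIES k) = True
        NOT k = False
        v IMPLIES k = True
      v OR (p IMPLIES h) = True
        p IMPLIES h = True
    NOT ((NOT p OR (NOT v IMPLIES v))) = True
      NOT p OR (NOT v IMPLIES v) = False
        NOT p = False
        NOT v IMPLIES v = False
          NOT v = True
The formula evaluates to True.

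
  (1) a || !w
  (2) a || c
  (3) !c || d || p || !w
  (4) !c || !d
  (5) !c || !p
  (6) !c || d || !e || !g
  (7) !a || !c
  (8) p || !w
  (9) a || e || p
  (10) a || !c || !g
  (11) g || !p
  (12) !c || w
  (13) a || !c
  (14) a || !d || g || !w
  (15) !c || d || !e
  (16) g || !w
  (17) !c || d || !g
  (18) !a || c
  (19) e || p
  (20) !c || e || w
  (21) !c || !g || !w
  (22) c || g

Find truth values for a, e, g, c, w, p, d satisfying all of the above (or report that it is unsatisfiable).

Case a = True:
  (!a || !c) forces c = False.
  Clause (!a || c) is falsified — contradiction.
Case a = False:
  (a || !w) forces w = False.
  (a || c) forces c = True.
  Clause (!c || w) is falsified — contradiction.
Both cases fail, so the formula is unsatisfiable.

Unsatisfiable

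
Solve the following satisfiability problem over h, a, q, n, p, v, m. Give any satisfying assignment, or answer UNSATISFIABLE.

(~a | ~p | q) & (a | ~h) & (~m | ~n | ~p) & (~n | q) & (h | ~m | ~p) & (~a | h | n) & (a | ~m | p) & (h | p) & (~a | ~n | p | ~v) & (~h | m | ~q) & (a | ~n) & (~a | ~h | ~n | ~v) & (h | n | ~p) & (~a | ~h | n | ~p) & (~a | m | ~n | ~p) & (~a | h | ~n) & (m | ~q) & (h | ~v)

h = True, a = True, q = False, n = False, p = False, v = False, m = True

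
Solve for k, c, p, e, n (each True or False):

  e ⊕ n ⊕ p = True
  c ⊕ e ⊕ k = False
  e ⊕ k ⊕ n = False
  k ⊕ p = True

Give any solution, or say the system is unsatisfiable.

k: True, c: False, p: False, e: True, n: False

e ⊕ n ⊕ p = T ⊕ F ⊕ F = True ✓
c ⊕ e ⊕ k = F ⊕ T ⊕ T = False ✓
e ⊕ k ⊕ n = T ⊕ T ⊕ F = False ✓
k ⊕ p = T ⊕ F = True ✓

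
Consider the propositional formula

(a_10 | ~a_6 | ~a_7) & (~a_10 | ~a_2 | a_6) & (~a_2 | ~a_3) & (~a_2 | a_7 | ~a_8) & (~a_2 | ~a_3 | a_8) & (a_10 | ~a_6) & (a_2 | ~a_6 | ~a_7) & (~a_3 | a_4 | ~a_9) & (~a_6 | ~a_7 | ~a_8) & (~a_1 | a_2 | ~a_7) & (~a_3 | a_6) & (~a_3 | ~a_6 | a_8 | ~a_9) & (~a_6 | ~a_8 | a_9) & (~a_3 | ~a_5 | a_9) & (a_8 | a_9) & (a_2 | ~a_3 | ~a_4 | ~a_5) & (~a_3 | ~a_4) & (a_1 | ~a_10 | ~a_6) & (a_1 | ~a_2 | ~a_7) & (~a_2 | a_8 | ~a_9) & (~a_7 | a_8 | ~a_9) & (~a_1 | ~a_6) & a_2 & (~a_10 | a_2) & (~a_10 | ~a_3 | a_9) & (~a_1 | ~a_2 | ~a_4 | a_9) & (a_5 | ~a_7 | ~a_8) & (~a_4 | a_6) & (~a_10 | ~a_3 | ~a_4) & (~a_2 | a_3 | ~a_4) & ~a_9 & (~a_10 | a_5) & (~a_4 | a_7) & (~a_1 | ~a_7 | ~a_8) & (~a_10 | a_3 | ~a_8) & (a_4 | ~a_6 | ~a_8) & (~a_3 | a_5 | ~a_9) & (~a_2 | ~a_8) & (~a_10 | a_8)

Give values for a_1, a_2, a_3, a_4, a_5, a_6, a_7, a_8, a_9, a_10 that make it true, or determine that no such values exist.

Case a_8 = True:
  (a_2) forces a_2 = True.
  Clause (~a_2 | ~a_8) is falsified — contradiction.
Case a_8 = False:
  (a_8 | a_9) forces a_9 = True.
  Clause (~a_9) is falsified — contradiction.
Both cases fail, so the formula is unsatisfiable.

UNSATISFIABLE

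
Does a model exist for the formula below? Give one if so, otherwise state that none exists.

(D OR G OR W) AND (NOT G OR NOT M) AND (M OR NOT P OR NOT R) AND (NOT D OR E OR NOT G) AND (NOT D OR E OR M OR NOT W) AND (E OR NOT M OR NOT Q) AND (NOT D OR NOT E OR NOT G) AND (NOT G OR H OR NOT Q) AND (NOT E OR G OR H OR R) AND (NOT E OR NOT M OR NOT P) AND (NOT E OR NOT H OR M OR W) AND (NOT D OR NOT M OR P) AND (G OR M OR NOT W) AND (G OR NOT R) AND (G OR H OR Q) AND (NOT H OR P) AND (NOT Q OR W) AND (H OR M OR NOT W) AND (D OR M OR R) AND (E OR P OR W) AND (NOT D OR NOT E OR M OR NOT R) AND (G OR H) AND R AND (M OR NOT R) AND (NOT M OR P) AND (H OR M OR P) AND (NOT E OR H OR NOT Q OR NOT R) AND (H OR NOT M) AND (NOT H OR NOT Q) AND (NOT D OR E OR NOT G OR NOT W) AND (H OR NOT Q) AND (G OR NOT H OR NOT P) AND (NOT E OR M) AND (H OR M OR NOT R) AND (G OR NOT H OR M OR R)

Case R = True:
  (G OR NOT R) forces G = True.
  (NOT G OR NOT M) forces M = False.
  Clause (M OR NOT R) is falsified — contradiction.
Case R = False:
  Clause (R) is falsified — contradiction.
Both cases fail, so the formula is unsatisfiable.

Unsatisfiable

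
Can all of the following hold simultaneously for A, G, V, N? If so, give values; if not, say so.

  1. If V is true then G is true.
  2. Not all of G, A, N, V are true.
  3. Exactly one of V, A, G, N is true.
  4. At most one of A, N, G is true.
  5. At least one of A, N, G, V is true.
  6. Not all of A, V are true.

A=F, G=F, V=F, N=T

  (1) V=F ⇒ G: vacuous ✓
  (2) {G, A, N, V}: 1/4 true — not all ✓
  (3) {V, A, G, N}: 1 true — exactly one ✓
  (4) {A, N, G}: 1 true — at most one ✓
  (5) {A, N, G, V}: 1 true — at least one ✓
  (6) {A, V}: 0/2 true — not all ✓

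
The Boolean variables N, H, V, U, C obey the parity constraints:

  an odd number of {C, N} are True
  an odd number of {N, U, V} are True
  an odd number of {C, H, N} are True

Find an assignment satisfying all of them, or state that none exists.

N = True, H = False, V = False, U = False, C = False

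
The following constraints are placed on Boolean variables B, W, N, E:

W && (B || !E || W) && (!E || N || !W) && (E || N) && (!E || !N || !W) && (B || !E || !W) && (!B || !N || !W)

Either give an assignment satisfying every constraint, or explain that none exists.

Unit clause (W) forces W = True.
Try B = True:
  (!B || !N || !W) forces N = False.
  (!E || N || !W) forces E = False.
  clause (E || N) is falsified — backtrack.
So B = False.
  then (B || !E || !W) forces E = False.
  then (E || N) forces N = True.
Check each clause:
  (W): W holds.
  (B || !E || W): !E holds.
  (!E || N || !W): !E holds.
  (E || N): N holds.
  (!E || !N || !W): !E holds.
  (B || !E || !W): !E holds.
  (!B || !N || !W): !B holds.
All clauses satisfied.

B = False, W = True, N = True, E = False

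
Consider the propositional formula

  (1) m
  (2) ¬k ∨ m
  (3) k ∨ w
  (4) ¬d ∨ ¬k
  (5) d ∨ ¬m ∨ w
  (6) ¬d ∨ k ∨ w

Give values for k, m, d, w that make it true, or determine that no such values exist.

Unit clause (m) forces m = True.
Set k = False.
  then (k ∨ w) forces w = True.
Set d = False.
All clauses satisfied.

k: False; m: True; d: False; w: True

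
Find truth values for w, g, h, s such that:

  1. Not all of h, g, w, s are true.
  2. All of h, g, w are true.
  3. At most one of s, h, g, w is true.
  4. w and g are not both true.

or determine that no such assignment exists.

UNSATISFIABLE

Case w = True:
  (2) forces h = True.
  Constraint (3) is violated (h=T, w=T) — contradiction.
Case w = False:
  Constraint (2) is violated (w=F) — contradiction.
Both cases fail — unsatisfiable.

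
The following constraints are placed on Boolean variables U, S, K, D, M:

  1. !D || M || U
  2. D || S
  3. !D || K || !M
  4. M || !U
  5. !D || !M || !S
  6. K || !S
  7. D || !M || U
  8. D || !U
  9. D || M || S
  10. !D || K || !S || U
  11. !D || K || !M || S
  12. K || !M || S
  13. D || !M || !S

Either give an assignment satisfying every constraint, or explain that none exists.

U=F, S=F, K=T, D=T, M=T

Set U = False.
Set S = False.
  then (D || S) forces D = True.
  then (!D || M || U) forces M = True.
  then (!D || K || !M) forces K = True.
All clauses satisfied.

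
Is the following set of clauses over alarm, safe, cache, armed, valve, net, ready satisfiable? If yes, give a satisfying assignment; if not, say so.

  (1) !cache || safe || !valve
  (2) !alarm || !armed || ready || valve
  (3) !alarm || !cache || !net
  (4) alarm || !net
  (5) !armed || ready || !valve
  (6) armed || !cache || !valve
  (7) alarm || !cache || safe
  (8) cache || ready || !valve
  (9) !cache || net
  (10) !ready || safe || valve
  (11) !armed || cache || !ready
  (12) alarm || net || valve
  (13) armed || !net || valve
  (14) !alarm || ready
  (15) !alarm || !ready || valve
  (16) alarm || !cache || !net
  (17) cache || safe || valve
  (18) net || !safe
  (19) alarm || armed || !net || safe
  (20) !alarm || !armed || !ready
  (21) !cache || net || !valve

alarm=F; safe=F; cache=F; armed=F; valve=T; net=F; ready=T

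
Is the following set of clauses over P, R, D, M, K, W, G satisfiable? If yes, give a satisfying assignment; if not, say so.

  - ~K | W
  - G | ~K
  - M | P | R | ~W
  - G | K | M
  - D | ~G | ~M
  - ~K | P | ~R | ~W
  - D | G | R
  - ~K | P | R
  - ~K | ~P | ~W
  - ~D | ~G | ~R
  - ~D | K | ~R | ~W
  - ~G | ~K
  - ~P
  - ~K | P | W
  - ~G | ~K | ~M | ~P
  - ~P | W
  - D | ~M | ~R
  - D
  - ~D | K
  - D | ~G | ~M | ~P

Case P = True:
  Clause (~P) is falsified — contradiction.
Case P = False:
  (D) forces D = True.
  (~D | K) forces K = True.
  (~K | W) forces W = True.
  (G | ~K) forces G = True.
  Clause (~G | ~K) is falsified — contradiction.
Both cases fail, so the formula is unsatisfiable.

No satisfying assignment exists.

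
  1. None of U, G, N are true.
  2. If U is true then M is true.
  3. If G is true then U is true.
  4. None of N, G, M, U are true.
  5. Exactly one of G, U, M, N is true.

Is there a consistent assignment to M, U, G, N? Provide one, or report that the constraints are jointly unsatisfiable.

No satisfying assignment exists.

Case M = True:
  Constraint (4) is violated (M=T) — contradiction.
Case M = False:
  (1) forces U = False.
  (1) forces G = False.
  (1) forces N = False.
  Constraint (5) is violated (G=F, U=F, M=F, N=F) — contradiction.
Both cases fail — unsatisfiable.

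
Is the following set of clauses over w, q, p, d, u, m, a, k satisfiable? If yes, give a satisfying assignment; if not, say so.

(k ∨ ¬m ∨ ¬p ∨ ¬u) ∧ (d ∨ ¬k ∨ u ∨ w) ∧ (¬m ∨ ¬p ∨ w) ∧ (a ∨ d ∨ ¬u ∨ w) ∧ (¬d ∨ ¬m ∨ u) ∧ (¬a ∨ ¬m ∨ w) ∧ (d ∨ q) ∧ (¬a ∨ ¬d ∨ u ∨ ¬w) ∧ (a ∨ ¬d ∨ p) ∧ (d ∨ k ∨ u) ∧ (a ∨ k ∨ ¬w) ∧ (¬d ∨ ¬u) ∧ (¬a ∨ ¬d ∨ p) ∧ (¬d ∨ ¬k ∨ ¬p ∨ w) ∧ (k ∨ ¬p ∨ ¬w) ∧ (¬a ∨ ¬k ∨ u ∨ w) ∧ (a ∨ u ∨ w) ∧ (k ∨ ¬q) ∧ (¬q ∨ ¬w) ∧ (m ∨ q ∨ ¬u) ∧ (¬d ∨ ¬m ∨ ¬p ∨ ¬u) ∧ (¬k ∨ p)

Set w = True.
  then (¬q ∨ ¬w) forces q = False.
  then (d ∨ q) forces d = True.
  then (¬d ∨ ¬u) forces u = False.
  then (¬d ∨ ¬m ∨ u) forces m = False.
  then (¬a ∨ ¬d ∨ u ∨ ¬w) forces a = False.
  then (a ∨ ¬d ∨ p) forces p = True.
  then (a ∨ k ∨ ¬w) forces k = True.
All clauses satisfied.

w = True, q = False, p = True, d = True, u = False, m = False, a = False, k = True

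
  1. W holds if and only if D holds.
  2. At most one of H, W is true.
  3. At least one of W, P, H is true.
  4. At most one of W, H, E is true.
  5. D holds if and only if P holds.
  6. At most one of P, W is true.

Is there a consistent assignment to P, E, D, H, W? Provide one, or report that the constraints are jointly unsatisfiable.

P = False; E = False; D = False; H = True; W = False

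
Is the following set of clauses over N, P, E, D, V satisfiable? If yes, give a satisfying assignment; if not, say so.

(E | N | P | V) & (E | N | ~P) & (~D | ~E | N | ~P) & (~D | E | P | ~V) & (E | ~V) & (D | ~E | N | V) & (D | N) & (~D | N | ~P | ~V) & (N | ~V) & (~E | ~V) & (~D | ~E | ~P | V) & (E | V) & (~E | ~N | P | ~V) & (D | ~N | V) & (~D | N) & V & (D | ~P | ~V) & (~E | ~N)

The formula is unsatisfiable.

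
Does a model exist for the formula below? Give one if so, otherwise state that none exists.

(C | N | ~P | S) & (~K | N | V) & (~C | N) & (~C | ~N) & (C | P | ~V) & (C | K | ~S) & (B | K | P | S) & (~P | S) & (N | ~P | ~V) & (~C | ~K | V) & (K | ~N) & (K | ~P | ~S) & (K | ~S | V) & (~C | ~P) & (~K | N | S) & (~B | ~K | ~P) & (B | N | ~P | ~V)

V: False; B: False; N: True; S: False; C: False; K: True; P: False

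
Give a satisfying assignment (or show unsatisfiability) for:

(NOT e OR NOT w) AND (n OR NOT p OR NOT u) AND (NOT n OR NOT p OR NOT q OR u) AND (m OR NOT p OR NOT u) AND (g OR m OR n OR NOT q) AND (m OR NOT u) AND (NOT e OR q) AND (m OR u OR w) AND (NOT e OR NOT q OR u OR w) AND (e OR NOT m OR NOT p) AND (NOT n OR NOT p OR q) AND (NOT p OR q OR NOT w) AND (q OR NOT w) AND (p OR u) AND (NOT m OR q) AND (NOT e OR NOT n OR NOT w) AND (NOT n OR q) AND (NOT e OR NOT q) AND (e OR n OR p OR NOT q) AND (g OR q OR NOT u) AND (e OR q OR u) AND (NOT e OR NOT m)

n=T, u=T, m=T, p=F, w=T, q=T, g=F, e=F

Set n = True.
  then (NOT n OR q) forces q = True.
  then (NOT e OR NOT q) forces e = False.
Set u = True.
  then (m OR NOT u) forces m = True.
  then (e OR NOT m OR NOT p) forces p = False.
Set w = True.
Set g = False.
All clauses satisfied.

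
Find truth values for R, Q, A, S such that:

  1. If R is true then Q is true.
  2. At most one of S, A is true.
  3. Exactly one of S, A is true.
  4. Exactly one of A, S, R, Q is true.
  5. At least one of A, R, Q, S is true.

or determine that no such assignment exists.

R = False, Q = False, A = True, S = False

  (1) R=F ⇒ Q: vacuous ✓
  (2) {S, A}: 1 true — at most one ✓
  (3) {S, A}: 1 true — exactly one ✓
  (4) {A, S, R, Q}: 1 true — exactly one ✓
  (5) {A, R, Q, S}: 1 true — at least one ✓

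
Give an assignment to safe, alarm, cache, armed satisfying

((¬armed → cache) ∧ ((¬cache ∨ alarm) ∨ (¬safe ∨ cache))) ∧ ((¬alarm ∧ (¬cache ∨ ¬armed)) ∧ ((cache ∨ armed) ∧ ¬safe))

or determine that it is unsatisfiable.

safe: False, alarm: False, cache: False, armed: True

  (¬armed → cache) ∧ ((¬cache ∨ alarm) ∨ (¬safe ∨ cache)) = True
    ¬armed → cache = True
      ¬armed = False
    (¬cache ∨ alarm) ∨ (¬safe ∨ cache) = True
      ¬cache ∨ alarm = True
        ¬cache = True
      ¬safe ∨ cache = True
        ¬safe = True
  (¬alarm ∧ (¬cache ∨ ¬armed)) ∧ ((cache ∨ armed) ∧ ¬safe) = True
    ¬alarm ∧ (¬cache ∨ ¬armed) = True
      ¬alarm = True
      ¬cache ∨ ¬armed = True
        ¬cache = True
        ¬armed = False
    (cache ∨ armed) ∧ ¬safe = True
      cache ∨ armed = True
      ¬safe = True
Both conjuncts True, so the formula holds.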